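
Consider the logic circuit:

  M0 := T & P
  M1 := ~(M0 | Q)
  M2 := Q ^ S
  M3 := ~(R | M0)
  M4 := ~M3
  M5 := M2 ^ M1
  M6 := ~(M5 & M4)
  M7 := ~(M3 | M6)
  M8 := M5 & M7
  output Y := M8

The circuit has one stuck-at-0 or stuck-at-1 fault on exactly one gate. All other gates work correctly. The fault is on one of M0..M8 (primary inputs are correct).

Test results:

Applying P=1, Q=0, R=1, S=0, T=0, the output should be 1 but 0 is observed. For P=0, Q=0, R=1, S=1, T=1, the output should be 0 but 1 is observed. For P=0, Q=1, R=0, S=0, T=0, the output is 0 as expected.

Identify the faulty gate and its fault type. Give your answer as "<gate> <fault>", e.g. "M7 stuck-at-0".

Fault-free values for test 1 (P=1, Q=0, R=1, S=0, T=0): M0=0, M1=1, M2=0, M3=0, M4=1, M5=1, M6=0, M7=1, M8=1, giving Y=1. Observed 0.
Test 1: faults giving observed 0 are {M0 stuck-at-1, M1 stuck-at-0, M2 stuck-at-1, M3 stuck-at-1, M4 stuck-at-0, M5 stuck-at-0, M6 stuck-at-1, M7 stuck-at-0, M8 stuck-at-0}.
Test 2 (P=0, Q=0, R=1, S=1, T=1): fault-free M0=0, M1=1, M2=1, M3=0, M4=1, M5=0, M6=1, M7=0, M8=0 → 0; observed 1. Eliminates M2 stuck-at-1, M3 stuck-at-1, M4 stuck-at-0, M5 stuck-at-0, M6 stuck-at-1, M7 stuck-at-0, M8 stuck-at-0.
Test 3 (P=0, Q=1, R=0, S=0, T=0): fault-free M0=0, M1=0, M2=1, M3=1, M4=0, M5=1, M6=1, M7=0, M8=0 → 0; observed 0. Eliminates M0 stuck-at-1.
Only M1 stuck-at-0 is consistent with every test.

M1 stuck-at-0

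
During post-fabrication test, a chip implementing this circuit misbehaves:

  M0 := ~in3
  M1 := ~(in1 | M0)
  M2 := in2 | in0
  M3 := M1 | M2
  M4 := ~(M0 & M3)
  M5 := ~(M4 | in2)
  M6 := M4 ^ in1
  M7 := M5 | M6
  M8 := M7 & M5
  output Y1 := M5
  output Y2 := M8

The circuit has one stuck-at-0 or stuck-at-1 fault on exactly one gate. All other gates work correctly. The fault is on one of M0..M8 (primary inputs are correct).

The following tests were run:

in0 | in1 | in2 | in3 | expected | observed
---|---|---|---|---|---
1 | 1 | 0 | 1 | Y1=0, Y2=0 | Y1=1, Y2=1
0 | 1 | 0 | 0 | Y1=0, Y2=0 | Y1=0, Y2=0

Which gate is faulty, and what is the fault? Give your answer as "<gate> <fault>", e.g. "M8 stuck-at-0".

Fault-free values for test 1 (in0=1, in1=1, in2=0, in3=1): M0=0, M1=0, M2=1, M3=1, M4=1, M5=0, M6=0, M7=0, M8=0, giving Y1=0, Y2=0. Observed Y1=1, Y2=1.
Test 1: faults giving observed Y1=1, Y2=1 are {M0 stuck-at-1, M4 stuck-at-0, M5 stuck-at-1}.
Test 2 (in0=0, in1=1, in2=0, in3=0): fault-free M0=1, M1=0, M2=0, M3=0, M4=1, M5=0, M6=0, M7=0, M8=0 → Y1=0, Y2=0; observed Y1=0, Y2=0. Eliminates M4 stuck-at-0, M5 stuck-at-1.
Only M0 stuck-at-1 is consistent with every test.

M0 stuck-at-1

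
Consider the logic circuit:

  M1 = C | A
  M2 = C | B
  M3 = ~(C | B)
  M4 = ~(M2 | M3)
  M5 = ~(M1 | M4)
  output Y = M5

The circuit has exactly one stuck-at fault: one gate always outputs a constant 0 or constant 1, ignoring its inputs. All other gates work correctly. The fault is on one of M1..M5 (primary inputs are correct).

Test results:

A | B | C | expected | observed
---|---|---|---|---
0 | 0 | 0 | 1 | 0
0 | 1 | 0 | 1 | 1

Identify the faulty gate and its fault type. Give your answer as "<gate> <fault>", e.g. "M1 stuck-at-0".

Fault-free values for test 1 (A=0, B=0, C=0): M1=0, M2=0, M3=1, M4=0, M5=1, giving Y=1. Observed 0.
Test 1: faults giving observed 0 are {M1 stuck-at-1, M3 stuck-at-0, M4 stuck-at-1, M5 stuck-at-0}.
Test 2 (A=0, B=1, C=0): fault-free M1=0, M2=1, M3=0, M4=0, M5=1 → 1; observed 1. Eliminates M1 stuck-at-1, M4 stuck-at-1, M5 stuck-at-0.
Only M3 stuck-at-0 is consistent with every test.

M3 stuck-at-0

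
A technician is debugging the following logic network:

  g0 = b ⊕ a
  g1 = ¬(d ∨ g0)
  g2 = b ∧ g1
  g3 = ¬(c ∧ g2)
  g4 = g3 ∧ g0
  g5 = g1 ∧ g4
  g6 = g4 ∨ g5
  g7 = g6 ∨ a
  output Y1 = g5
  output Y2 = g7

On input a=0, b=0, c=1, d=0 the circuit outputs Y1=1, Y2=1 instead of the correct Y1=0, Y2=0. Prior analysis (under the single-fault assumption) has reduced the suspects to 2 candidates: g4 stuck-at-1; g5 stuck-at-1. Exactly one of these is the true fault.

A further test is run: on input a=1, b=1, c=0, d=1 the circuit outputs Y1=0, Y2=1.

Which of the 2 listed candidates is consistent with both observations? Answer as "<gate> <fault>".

g4 stuck-at-1

Evaluate each candidate on input a=1, b=1, c=0, d=1:
  g4 stuck-at-1: g0=0, g1=0, g2=0, g3=1, g4=1 [stuck-at-1], g5=0, g6=1, g7=1 → Y1=0, Y2=1 — matches
  g5 stuck-at-1: g0=0, g1=0, g2=0, g3=1, g4=0, g5=1 [stuck-at-1], g6=1, g7=1 → Y1=1, Y2=1 — eliminated
Only g4 stuck-at-1 reproduces the observed Y1=0, Y2=1.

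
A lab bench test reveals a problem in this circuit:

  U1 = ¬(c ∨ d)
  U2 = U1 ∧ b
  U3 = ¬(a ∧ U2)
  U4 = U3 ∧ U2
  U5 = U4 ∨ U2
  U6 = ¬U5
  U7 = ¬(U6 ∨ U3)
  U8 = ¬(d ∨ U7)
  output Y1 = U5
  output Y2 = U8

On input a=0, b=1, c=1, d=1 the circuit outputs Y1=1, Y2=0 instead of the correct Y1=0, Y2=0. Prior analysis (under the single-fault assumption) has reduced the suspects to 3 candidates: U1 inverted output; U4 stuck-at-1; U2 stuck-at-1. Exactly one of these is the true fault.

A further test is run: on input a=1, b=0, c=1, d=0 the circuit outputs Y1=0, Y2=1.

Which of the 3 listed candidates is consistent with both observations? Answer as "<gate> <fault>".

Evaluate each candidate on input a=1, b=0, c=1, d=0:
  U1 inverted output: U1=1 [inverted output], U2=0, U3=1, U4=0, U5=0, U6=1, U7=0, U8=1 → Y1=0, Y2=1 — matches
  U4 stuck-at-1: U1=0, U2=0, U3=1, U4=1 [stuck-at-1], U5=1, U6=0, U7=0, U8=1 → Y1=1, Y2=1 — eliminated
  U2 stuck-at-1: U1=0, U2=1 [stuck-at-1], U3=0, U4=0, U5=1, U6=0, U7=1, U8=0 → Y1=1, Y2=0 — eliminated
Only U1 inverted output reproduces the observed Y1=0, Y2=1.

U1 inverted output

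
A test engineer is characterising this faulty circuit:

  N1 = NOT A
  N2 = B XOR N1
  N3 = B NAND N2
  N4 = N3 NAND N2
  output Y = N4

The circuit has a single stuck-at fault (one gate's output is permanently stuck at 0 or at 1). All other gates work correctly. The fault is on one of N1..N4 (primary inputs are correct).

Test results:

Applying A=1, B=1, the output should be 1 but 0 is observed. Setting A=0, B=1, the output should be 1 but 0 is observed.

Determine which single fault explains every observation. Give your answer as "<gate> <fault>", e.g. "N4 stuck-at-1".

N4 stuck-at-0

Fault-free values for test 1 (A=1, B=1): N1=0, N2=1, N3=0, N4=1, giving Y=1. Observed 0.
Test 1: faults giving observed 0 are {N3 stuck-at-1, N4 stuck-at-0}.
Test 2 (A=0, B=1): fault-free N1=1, N2=0, N3=1, N4=1 → 1; observed 0. Eliminates N3 stuck-at-1.
Only N4 stuck-at-0 is consistent with every test.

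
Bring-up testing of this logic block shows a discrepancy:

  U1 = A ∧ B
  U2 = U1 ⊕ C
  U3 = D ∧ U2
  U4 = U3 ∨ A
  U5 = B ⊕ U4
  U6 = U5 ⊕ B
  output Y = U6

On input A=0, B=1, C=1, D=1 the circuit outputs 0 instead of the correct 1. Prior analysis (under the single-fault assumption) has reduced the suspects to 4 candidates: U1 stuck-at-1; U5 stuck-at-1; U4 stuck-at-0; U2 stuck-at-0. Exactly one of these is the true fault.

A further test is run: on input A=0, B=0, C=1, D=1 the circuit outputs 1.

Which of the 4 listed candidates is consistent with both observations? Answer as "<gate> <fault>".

Evaluate each candidate on input A=0, B=0, C=1, D=1:
  U1 stuck-at-1: U1=1 [stuck-at-1], U2=0, U3=0, U4=0, U5=0, U6=0 → 0 — eliminated
  U5 stuck-at-1: U1=0, U2=1, U3=1, U4=1, U5=1 [stuck-at-1], U6=1 → 1 — matches
  U4 stuck-at-0: U1=0, U2=1, U3=1, U4=0 [stuck-at-0], U5=0, U6=0 → 0 — eliminated
  U2 stuck-at-0: U1=0, U2=0 [stuck-at-0], U3=0, U4=0, U5=0, U6=0 → 0 — eliminated
Only U5 stuck-at-1 reproduces the observed 1.

U5 stuck-at-1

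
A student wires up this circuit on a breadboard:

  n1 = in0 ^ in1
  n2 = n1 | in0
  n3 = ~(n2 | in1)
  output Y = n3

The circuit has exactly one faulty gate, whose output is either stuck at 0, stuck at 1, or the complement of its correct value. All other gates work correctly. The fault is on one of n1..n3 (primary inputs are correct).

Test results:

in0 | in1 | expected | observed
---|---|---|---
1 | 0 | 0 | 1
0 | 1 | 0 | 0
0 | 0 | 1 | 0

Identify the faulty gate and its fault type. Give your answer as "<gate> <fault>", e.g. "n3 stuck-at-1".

n2 inverted output

Fault-free values for test 1 (in0=1, in1=0): n1=1, n2=1, n3=0, giving Y=0. Observed 1.
Test 1: faults giving observed 1 are {n2 stuck-at-0, n2 inverted output, n3 stuck-at-1, n3 inverted output}.
Test 2 (in0=0, in1=1): fault-free n1=1, n2=1, n3=0 → 0; observed 0. Eliminates n3 stuck-at-1, n3 inverted output.
Test 3 (in0=0, in1=0): fault-free n1=0, n2=0, n3=1 → 1; observed 0. Eliminates n2 stuck-at-0.
Only n2 inverted output is consistent with every test.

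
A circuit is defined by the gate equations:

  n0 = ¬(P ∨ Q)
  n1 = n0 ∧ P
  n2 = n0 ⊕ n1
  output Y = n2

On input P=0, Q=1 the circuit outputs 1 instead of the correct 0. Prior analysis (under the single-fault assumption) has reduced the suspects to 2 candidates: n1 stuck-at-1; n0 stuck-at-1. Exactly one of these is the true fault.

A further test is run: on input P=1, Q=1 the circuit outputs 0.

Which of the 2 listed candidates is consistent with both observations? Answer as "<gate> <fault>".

Evaluate each candidate on input P=1, Q=1:
  n1 stuck-at-1: n0=0, n1=1 [stuck-at-1], n2=1 → 1 — eliminated
  n0 stuck-at-1: n0=1 [stuck-at-1], n1=1, n2=0 → 0 — matches
Only n0 stuck-at-1 reproduces the observed 0.

n0 stuck-at-1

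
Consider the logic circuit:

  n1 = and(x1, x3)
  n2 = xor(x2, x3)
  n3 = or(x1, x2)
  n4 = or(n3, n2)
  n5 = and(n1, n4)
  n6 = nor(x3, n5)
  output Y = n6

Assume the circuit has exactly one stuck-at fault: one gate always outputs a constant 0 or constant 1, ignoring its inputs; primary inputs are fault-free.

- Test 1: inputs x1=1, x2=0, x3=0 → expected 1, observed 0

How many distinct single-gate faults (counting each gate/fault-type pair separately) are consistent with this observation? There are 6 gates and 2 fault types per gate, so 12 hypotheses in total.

3

Fault-free: n1=0, n2=0, n3=1, n4=1, n5=0, n6=1 → 1. Observed 0.
  n1 stuck-at-0: output 1 ✗
  n1 stuck-at-1: output 0 ✓
  n2 stuck-at-0: output 1 ✗
  n2 stuck-at-1: output 1 ✗
  n3 stuck-at-0: output 1 ✗
  n3 stuck-at-1: output 1 ✗
  n4 stuck-at-0: output 1 ✗
  n4 stuck-at-1: output 1 ✗
  n5 stuck-at-0: output 1 ✗
  n5 stuck-at-1: output 0 ✓
  n6 stuck-at-0: output 0 ✓
  n6 stuck-at-1: output 1 ✗
Consistent faults: {n1 stuck-at-1, n5 stuck-at-1, n6 stuck-at-0} — 3 in all.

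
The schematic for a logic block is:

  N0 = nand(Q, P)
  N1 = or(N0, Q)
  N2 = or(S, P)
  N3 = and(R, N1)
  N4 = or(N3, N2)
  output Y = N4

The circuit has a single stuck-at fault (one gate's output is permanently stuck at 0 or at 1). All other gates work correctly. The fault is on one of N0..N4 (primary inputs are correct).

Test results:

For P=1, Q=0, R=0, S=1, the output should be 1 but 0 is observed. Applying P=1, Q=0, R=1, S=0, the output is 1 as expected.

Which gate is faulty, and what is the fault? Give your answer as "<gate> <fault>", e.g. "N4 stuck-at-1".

N2 stuck-at-0

Fault-free values for test 1 (P=1, Q=0, R=0, S=1): N0=1, N1=1, N2=1, N3=0, N4=1, giving Y=1. Observed 0.
Test 1: faults giving observed 0 are {N2 stuck-at-0, N4 stuck-at-0}.
Test 2 (P=1, Q=0, R=1, S=0): fault-free N0=1, N1=1, N2=1, N3=1, N4=1 → 1; observed 1. Eliminates N4 stuck-at-0.
Only N2 stuck-at-0 is consistent with every test.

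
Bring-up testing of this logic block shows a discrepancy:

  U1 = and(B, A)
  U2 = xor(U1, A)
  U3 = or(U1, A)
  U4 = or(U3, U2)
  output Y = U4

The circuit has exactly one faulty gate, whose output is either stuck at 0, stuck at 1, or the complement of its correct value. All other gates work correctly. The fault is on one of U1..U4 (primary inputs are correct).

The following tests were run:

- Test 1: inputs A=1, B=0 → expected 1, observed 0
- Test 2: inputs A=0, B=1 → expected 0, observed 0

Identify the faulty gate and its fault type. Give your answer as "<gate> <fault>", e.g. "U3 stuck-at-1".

U4 stuck-at-0

Fault-free values for test 1 (A=1, B=0): U1=0, U2=1, U3=1, U4=1, giving Y=1. Observed 0.
Test 1: faults giving observed 0 are {U4 stuck-at-0, U4 inverted output}.
Test 2 (A=0, B=1): fault-free U1=0, U2=0, U3=0, U4=0 → 0; observed 0. Eliminates U4 inverted output.
Only U4 stuck-at-0 is consistent with every test.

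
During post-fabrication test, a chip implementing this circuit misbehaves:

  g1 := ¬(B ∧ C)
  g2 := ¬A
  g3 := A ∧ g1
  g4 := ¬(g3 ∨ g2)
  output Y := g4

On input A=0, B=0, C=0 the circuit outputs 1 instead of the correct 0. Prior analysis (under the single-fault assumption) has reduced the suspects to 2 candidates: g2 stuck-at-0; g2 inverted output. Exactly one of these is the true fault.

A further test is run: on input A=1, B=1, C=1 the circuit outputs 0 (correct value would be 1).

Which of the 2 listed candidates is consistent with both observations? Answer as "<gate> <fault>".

Evaluate each candidate on input A=1, B=1, C=1:
  g2 stuck-at-0: g1=0, g2=0 [stuck-at-0], g3=0, g4=1 → 1 — eliminated
  g2 inverted output: g1=0, g2=1 [inverted output], g3=0, g4=0 → 0 — matches
Only g2 inverted output reproduces the observed 0.

g2 inverted output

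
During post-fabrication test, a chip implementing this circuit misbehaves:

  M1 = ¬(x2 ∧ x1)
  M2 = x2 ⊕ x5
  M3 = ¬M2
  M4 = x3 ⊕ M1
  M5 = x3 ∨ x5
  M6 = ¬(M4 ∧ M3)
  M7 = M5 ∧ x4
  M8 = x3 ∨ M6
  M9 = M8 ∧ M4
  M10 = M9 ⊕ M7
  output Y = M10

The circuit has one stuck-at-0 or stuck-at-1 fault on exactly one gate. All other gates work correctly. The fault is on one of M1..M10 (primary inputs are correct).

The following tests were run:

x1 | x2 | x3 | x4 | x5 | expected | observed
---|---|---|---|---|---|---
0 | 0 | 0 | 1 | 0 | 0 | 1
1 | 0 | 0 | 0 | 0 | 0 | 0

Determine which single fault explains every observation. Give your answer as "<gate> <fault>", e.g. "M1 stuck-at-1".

M5 stuck-at-1

Fault-free values for test 1 (x1=0, x2=0, x3=0, x4=1, x5=0): M1=1, M2=0, M3=1, M4=1, M5=0, M6=0, M7=0, M8=0, M9=0, M10=0, giving Y=0. Observed 1.
Test 1: faults giving observed 1 are {M2 stuck-at-1, M3 stuck-at-0, M5 stuck-at-1, M6 stuck-at-1, M7 stuck-at-1, M8 stuck-at-1, M9 stuck-at-1, M10 stuck-at-1}.
Test 2 (x1=1, x2=0, x3=0, x4=0, x5=0): fault-free M1=1, M2=0, M3=1, M4=1, M5=0, M6=0, M7=0, M8=0, M9=0, M10=0 → 0; observed 0. Eliminates M2 stuck-at-1, M3 stuck-at-0, M6 stuck-at-1, M7 stuck-at-1, M8 stuck-at-1, M9 stuck-at-1, M10 stuck-at-1.
Only M5 stuck-at-1 is consistent with every test.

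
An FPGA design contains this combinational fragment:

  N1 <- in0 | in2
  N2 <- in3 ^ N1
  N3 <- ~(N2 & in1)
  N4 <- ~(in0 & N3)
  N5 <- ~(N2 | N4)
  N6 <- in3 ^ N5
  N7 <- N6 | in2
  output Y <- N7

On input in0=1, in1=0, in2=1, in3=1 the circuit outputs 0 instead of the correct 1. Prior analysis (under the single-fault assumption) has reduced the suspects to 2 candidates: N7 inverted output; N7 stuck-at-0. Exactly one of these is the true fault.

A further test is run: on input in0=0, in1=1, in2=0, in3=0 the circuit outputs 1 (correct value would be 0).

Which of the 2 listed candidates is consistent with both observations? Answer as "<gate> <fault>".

N7 inverted output

Evaluate each candidate on input in0=0, in1=1, in2=0, in3=0:
  N7 inverted output: N1=0, N2=0, N3=1, N4=1, N5=0, N6=0, N7=1 [inverted output] → 1 — matches
  N7 stuck-at-0: N1=0, N2=0, N3=1, N4=1, N5=0, N6=0, N7=0 [stuck-at-0] → 0 — eliminated
Only N7 inverted output reproduces the observed 1.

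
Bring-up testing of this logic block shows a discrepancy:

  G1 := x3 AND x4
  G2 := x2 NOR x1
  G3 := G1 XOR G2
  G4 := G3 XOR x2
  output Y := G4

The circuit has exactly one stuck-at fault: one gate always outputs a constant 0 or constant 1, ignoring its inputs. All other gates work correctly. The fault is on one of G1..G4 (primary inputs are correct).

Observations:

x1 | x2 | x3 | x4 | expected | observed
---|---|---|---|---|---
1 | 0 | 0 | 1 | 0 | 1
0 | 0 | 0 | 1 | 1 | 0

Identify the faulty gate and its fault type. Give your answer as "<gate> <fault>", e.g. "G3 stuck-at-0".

G1 stuck-at-1

Fault-free values for test 1 (x1=1, x2=0, x3=0, x4=1): G1=0, G2=0, G3=0, G4=0, giving Y=0. Observed 1.
Test 1: faults giving observed 1 are {G1 stuck-at-1, G2 stuck-at-1, G3 stuck-at-1, G4 stuck-at-1}.
Test 2 (x1=0, x2=0, x3=0, x4=1): fault-free G1=0, G2=1, G3=1, G4=1 → 1; observed 0. Eliminates G2 stuck-at-1, G3 stuck-at-1, G4 stuck-at-1.
Only G1 stuck-at-1 is consistent with every test.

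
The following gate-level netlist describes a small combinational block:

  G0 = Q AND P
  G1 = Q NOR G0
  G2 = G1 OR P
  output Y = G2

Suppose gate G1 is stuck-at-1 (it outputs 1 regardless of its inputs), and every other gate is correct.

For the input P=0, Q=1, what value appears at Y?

Propagate with G1 forced: G0=0, G1=1 [stuck-at-1], G2=1.
So Y = 1. (Without the fault it would be 0.)

1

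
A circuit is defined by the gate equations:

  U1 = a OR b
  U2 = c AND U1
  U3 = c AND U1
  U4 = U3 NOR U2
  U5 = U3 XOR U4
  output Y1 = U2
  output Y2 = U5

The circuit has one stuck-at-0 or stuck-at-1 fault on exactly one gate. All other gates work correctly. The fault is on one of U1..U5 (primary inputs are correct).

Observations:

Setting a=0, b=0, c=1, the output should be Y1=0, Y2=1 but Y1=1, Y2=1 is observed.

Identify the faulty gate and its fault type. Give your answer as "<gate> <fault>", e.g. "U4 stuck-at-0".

Fault-free values for test 1 (a=0, b=0, c=1): U1=0, U2=0, U3=0, U4=1, U5=1, giving Y1=0, Y2=1. Observed Y1=1, Y2=1.
Test 1: faults giving observed Y1=1, Y2=1 are {U1 stuck-at-1}.
Only U1 stuck-at-1 is consistent with every test.

U1 stuck-at-1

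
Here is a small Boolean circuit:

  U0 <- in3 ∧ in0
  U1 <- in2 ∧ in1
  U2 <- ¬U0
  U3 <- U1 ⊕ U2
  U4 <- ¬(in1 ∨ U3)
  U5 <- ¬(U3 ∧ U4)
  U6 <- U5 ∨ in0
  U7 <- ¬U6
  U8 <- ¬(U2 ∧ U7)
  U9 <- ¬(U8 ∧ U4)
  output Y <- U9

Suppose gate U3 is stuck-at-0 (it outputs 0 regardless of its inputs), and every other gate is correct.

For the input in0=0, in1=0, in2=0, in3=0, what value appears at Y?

0

Propagate with U3 forced: U0=0, U1=0, U2=1, U3=0 [stuck-at-0], U4=1, U5=1, U6=1, U7=0, U8=1, U9=0.
So Y = 0. (Without the fault it would be 1.)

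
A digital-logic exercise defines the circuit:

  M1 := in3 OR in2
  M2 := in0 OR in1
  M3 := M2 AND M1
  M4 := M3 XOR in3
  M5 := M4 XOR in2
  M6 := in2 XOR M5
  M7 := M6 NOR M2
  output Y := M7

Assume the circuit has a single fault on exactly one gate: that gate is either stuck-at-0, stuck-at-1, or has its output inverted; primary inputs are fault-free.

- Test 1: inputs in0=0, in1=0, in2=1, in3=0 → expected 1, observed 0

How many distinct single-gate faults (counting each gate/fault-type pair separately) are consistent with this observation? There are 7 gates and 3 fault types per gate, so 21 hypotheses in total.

Fault-free: M1=1, M2=0, M3=0, M4=0, M5=1, M6=0, M7=1 → 1. Observed 0.
  M1: none of the 3 fault types match ✗
  M2: stuck-at-1, inverted output ✓; others ✗
  M3: stuck-at-1, inverted output ✓; others ✗
  M4: stuck-at-1, inverted output ✓; others ✗
  M5: stuck-at-0, inverted output ✓; others ✗
  M6: stuck-at-1, inverted output ✓; others ✗
  M7: stuck-at-0, inverted output ✓; others ✗
Consistent faults: {M2 stuck-at-1, M2 inverted output, M3 stuck-at-1, M3 inverted output, M4 stuck-at-1, M4 inverted output, M5 stuck-at-0, M5 inverted output, M6 stuck-at-1, M6 inverted output, M7 stuck-at-0, M7 inverted output} — 12 in all.

12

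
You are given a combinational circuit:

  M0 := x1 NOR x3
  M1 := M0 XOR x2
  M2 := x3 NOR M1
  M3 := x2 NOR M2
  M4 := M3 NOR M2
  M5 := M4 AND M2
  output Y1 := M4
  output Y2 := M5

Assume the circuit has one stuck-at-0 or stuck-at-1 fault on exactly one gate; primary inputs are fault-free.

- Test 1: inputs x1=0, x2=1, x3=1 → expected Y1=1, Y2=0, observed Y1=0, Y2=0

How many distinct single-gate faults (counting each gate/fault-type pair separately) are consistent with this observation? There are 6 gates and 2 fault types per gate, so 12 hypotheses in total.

Fault-free: M0=0, M1=1, M2=0, M3=0, M4=1, M5=0 → Y1=1, Y2=0. Observed Y1=0, Y2=0.
  M0 stuck-at-0: output Y1=1, Y2=0 ✗
  M0 stuck-at-1: output Y1=1, Y2=0 ✗
  M1 stuck-at-0: output Y1=1, Y2=0 ✗
  M1 stuck-at-1: output Y1=1, Y2=0 ✗
  M2 stuck-at-0: output Y1=1, Y2=0 ✗
  M2 stuck-at-1: output Y1=0, Y2=0 ✓
  M3 stuck-at-0: output Y1=1, Y2=0 ✗
  M3 stuck-at-1: output Y1=0, Y2=0 ✓
  M4 stuck-at-0: output Y1=0, Y2=0 ✓
  M4 stuck-at-1: output Y1=1, Y2=0 ✗
  M5 stuck-at-0: output Y1=1, Y2=0 ✗
  M5 stuck-at-1: output Y1=1, Y2=1 ✗
Consistent faults: {M2 stuck-at-1, M3 stuck-at-1, M4 stuck-at-0} — 3 in all.

3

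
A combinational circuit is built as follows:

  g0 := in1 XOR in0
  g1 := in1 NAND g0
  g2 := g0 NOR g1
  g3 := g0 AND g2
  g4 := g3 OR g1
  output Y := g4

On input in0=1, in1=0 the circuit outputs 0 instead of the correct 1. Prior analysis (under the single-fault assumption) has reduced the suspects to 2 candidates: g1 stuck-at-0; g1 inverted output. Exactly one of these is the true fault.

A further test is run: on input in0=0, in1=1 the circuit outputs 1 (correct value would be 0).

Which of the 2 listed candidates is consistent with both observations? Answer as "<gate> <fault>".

Evaluate each candidate on input in0=0, in1=1:
  g1 stuck-at-0: g0=1, g1=0 [stuck-at-0], g2=0, g3=0, g4=0 → 0 — eliminated
  g1 inverted output: g0=1, g1=1 [inverted output], g2=0, g3=0, g4=1 → 1 — matches
Only g1 inverted output reproduces the observed 1.

g1 inverted output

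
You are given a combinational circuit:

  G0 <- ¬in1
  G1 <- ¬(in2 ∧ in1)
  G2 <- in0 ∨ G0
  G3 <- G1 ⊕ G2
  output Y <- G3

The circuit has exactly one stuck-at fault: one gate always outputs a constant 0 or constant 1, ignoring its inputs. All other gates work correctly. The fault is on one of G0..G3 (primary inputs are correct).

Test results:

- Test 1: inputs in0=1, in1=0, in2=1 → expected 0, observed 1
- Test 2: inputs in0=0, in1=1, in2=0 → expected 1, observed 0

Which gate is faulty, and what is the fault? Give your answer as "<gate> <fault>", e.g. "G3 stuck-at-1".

G1 stuck-at-0

Fault-free values for test 1 (in0=1, in1=0, in2=1): G0=1, G1=1, G2=1, G3=0, giving Y=0. Observed 1.
Test 1: faults giving observed 1 are {G1 stuck-at-0, G2 stuck-at-0, G3 stuck-at-1}.
Test 2 (in0=0, in1=1, in2=0): fault-free G0=0, G1=1, G2=0, G3=1 → 1; observed 0. Eliminates G2 stuck-at-0, G3 stuck-at-1.
Only G1 stuck-at-0 is consistent with every test.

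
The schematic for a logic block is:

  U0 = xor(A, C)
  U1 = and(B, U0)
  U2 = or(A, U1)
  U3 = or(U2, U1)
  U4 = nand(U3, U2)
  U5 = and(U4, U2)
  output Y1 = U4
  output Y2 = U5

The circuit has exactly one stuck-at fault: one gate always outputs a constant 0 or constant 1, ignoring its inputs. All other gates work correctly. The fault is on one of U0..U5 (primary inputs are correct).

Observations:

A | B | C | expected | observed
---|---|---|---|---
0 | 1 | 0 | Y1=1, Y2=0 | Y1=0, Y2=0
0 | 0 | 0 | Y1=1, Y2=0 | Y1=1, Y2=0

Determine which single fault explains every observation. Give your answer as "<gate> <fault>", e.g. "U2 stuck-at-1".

Fault-free values for test 1 (A=0, B=1, C=0): U0=0, U1=0, U2=0, U3=0, U4=1, U5=0, giving Y1=1, Y2=0. Observed Y1=0, Y2=0.
Test 1: faults giving observed Y1=0, Y2=0 are {U0 stuck-at-1, U1 stuck-at-1, U2 stuck-at-1, U4 stuck-at-0}.
Test 2 (A=0, B=0, C=0): fault-free U0=0, U1=0, U2=0, U3=0, U4=1, U5=0 → Y1=1, Y2=0; observed Y1=1, Y2=0. Eliminates U1 stuck-at-1, U2 stuck-at-1, U4 stuck-at-0.
Only U0 stuck-at-1 is consistent with every test.

U0 stuck-at-1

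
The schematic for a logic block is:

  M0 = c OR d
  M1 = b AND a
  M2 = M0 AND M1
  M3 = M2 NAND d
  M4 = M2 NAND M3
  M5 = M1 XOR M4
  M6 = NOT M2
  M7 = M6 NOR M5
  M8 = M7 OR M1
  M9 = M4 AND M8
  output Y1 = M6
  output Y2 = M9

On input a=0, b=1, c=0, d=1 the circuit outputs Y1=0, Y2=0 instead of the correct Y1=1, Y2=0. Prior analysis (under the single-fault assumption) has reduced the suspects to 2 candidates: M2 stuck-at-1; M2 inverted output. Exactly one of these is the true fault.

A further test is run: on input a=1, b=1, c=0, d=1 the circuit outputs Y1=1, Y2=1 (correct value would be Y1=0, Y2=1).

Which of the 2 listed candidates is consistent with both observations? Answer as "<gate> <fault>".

Evaluate each candidate on input a=1, b=1, c=0, d=1:
  M2 stuck-at-1: M0=1, M1=1, M2=1 [stuck-at-1], M3=0, M4=1, M5=0, M6=0, M7=1, M8=1, M9=1 → Y1=0, Y2=1 — eliminated
  M2 inverted output: M0=1, M1=1, M2=0 [inverted output], M3=1, M4=1, M5=0, M6=1, M7=0, M8=1, M9=1 → Y1=1, Y2=1 — matches
Only M2 inverted output reproduces the observed Y1=1, Y2=1.

M2 inverted output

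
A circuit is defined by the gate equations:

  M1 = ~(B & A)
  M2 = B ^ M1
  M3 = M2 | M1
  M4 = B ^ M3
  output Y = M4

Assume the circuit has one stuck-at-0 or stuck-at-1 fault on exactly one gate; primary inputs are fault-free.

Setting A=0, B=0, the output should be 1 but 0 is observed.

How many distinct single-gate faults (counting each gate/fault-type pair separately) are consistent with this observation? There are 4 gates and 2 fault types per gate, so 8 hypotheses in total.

Fault-free: M1=1, M2=1, M3=1, M4=1 → 1. Observed 0.
  M1 stuck-at-0: output 0 ✓
  M1 stuck-at-1: output 1 ✗
  M2 stuck-at-0: output 1 ✗
  M2 stuck-at-1: output 1 ✗
  M3 stuck-at-0: output 0 ✓
  M3 stuck-at-1: output 1 ✗
  M4 stuck-at-0: output 0 ✓
  M4 stuck-at-1: output 1 ✗
Consistent faults: {M1 stuck-at-0, M3 stuck-at-0, M4 stuck-at-0} — 3 in all.

3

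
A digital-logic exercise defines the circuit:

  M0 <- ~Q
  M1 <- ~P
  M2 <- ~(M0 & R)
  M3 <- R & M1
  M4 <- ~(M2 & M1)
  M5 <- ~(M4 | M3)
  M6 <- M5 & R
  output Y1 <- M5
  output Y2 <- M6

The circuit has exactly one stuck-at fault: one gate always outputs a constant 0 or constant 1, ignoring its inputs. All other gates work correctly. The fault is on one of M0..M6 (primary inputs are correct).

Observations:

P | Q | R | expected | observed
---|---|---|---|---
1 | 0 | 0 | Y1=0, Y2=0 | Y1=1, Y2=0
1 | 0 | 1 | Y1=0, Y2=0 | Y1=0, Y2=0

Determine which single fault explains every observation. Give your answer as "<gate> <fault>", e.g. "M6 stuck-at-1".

Fault-free values for test 1 (P=1, Q=0, R=0): M0=1, M1=0, M2=1, M3=0, M4=1, M5=0, M6=0, giving Y1=0, Y2=0. Observed Y1=1, Y2=0.
Test 1: faults giving observed Y1=1, Y2=0 are {M1 stuck-at-1, M4 stuck-at-0, M5 stuck-at-1}.
Test 2 (P=1, Q=0, R=1): fault-free M0=1, M1=0, M2=0, M3=0, M4=1, M5=0, M6=0 → Y1=0, Y2=0; observed Y1=0, Y2=0. Eliminates M4 stuck-at-0, M5 stuck-at-1.
Only M1 stuck-at-1 is consistent with every test.

M1 stuck-at-1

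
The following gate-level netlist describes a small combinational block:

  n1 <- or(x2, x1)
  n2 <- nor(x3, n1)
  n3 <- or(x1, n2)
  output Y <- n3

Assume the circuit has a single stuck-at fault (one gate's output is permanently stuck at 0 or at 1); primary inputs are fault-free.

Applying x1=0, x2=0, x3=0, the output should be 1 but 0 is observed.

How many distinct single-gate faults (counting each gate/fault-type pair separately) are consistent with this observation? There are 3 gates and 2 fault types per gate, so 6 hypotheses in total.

3

Fault-free: n1=0, n2=1, n3=1 → 1. Observed 0.
  n1 stuck-at-0: output 1 ✗
  n1 stuck-at-1: output 0 ✓
  n2 stuck-at-0: output 0 ✓
  n2 stuck-at-1: output 1 ✗
  n3 stuck-at-0: output 0 ✓
  n3 stuck-at-1: output 1 ✗
Consistent faults: {n1 stuck-at-1, n2 stuck-at-0, n3 stuck-at-0} — 3 in all.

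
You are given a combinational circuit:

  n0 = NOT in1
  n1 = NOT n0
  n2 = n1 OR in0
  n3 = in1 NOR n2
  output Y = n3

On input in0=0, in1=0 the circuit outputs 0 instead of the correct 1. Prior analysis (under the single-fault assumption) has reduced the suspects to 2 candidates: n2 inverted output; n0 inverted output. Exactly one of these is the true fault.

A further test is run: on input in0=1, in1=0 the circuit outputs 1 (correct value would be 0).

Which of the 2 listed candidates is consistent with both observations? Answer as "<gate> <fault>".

n2 inverted output

Evaluate each candidate on input in0=1, in1=0:
  n2 inverted output: n0=1, n1=0, n2=0 [inverted output], n3=1 → 1 — matches
  n0 inverted output: n0=0 [inverted output], n1=1, n2=1, n3=0 → 0 — eliminated
Only n2 inverted output reproduces the observed 1.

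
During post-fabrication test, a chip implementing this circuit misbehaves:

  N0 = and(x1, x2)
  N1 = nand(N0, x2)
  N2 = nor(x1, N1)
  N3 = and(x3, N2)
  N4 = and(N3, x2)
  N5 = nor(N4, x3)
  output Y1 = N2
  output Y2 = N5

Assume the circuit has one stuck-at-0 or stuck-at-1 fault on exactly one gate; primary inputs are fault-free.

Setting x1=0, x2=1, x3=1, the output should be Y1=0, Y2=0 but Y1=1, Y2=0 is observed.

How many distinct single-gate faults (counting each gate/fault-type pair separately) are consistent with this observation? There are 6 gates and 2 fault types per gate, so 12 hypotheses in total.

3

Fault-free: N0=0, N1=1, N2=0, N3=0, N4=0, N5=0 → Y1=0, Y2=0. Observed Y1=1, Y2=0.
  N0 stuck-at-0: output Y1=0, Y2=0 ✗
  N0 stuck-at-1: output Y1=1, Y2=0 ✓
  N1 stuck-at-0: output Y1=1, Y2=0 ✓
  N1 stuck-at-1: output Y1=0, Y2=0 ✗
  N2 stuck-at-0: output Y1=0, Y2=0 ✗
  N2 stuck-at-1: output Y1=1, Y2=0 ✓
  N3 stuck-at-0: output Y1=0, Y2=0 ✗
  N3 stuck-at-1: output Y1=0, Y2=0 ✗
  N4 stuck-at-0: output Y1=0, Y2=0 ✗
  N4 stuck-at-1: output Y1=0, Y2=0 ✗
  N5 stuck-at-0: output Y1=0, Y2=0 ✗
  N5 stuck-at-1: output Y1=0, Y2=1 ✗
Consistent faults: {N0 stuck-at-1, N1 stuck-at-0, N2 stuck-at-1} — 3 in all.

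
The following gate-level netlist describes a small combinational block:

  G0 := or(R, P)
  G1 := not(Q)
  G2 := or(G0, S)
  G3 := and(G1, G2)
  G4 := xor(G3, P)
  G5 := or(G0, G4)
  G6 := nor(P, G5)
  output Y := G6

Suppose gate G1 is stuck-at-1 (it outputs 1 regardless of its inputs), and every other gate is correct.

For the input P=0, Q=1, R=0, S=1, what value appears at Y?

0

Propagate with G1 forced: G0=0, G1=1 [stuck-at-1], G2=1, G3=1, G4=1, G5=1, G6=0.
So Y = 0. (Without the fault it would be 1.)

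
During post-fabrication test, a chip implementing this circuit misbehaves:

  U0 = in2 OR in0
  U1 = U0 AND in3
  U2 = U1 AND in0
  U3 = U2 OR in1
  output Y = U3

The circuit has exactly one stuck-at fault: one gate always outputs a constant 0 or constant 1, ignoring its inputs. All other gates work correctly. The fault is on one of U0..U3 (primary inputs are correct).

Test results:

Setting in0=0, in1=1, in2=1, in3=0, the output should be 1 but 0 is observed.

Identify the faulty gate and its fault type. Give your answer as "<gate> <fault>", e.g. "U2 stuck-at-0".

Fault-free values for test 1 (in0=0, in1=1, in2=1, in3=0): U0=1, U1=0, U2=0, U3=1, giving Y=1. Observed 0.
Test 1: faults giving observed 0 are {U3 stuck-at-0}.
Only U3 stuck-at-0 is consistent with every test.

U3 stuck-at-0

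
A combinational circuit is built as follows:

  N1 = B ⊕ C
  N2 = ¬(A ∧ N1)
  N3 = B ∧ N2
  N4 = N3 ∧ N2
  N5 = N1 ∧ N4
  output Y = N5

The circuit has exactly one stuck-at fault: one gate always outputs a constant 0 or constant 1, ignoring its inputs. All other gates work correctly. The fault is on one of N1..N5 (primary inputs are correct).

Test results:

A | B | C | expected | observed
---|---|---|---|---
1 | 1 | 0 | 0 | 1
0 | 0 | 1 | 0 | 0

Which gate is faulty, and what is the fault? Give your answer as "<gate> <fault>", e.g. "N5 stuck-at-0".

N2 stuck-at-1

Fault-free values for test 1 (A=1, B=1, C=0): N1=1, N2=0, N3=0, N4=0, N5=0, giving Y=0. Observed 1.
Test 1: faults giving observed 1 are {N2 stuck-at-1, N4 stuck-at-1, N5 stuck-at-1}.
Test 2 (A=0, B=0, C=1): fault-free N1=1, N2=1, N3=0, N4=0, N5=0 → 0; observed 0. Eliminates N4 stuck-at-1, N5 stuck-at-1.
Only N2 stuck-at-1 is consistent with every test.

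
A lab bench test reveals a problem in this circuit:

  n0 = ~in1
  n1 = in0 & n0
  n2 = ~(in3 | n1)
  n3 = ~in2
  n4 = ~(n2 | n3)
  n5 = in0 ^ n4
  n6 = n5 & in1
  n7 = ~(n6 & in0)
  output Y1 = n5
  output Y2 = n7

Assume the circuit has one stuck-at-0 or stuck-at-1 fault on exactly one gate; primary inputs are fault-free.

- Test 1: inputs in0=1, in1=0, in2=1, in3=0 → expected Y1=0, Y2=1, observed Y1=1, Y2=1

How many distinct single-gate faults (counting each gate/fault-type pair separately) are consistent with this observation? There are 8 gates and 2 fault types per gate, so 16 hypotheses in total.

Fault-free: n0=1, n1=1, n2=0, n3=0, n4=1, n5=0, n6=0, n7=1 → Y1=0, Y2=1. Observed Y1=1, Y2=1.
  n0: stuck-at-0 ✓; others ✗
  n1: stuck-at-0 ✓; others ✗
  n2: stuck-at-1 ✓; others ✗
  n3: stuck-at-1 ✓; others ✗
  n4: stuck-at-0 ✓; others ✗
  n5: stuck-at-1 ✓; others ✗
  n6: none of the 2 fault types match ✗
  n7: none of the 2 fault types match ✗
Consistent faults: {n0 stuck-at-0, n1 stuck-at-0, n2 stuck-at-1, n3 stuck-at-1, n4 stuck-at-0, n5 stuck-at-1} — 6 in all.

6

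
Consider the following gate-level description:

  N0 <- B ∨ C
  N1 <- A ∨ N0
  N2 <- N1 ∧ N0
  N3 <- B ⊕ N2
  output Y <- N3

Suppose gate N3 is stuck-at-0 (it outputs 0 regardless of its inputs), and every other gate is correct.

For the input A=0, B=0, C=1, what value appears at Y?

Propagate with N3 forced: N0=1, N1=1, N2=1, N3=0 [stuck-at-0].
So Y = 0. (Without the fault it would be 1.)

0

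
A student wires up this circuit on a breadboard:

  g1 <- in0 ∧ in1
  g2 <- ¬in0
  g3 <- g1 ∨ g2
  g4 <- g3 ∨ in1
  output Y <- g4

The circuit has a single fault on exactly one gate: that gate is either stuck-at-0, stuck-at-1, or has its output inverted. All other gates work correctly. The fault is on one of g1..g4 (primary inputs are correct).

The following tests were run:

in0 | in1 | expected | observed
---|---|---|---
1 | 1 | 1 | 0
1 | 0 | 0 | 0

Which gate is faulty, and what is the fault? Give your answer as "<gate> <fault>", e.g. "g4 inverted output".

Fault-free values for test 1 (in0=1, in1=1): g1=1, g2=0, g3=1, g4=1, giving Y=1. Observed 0.
Test 1: faults giving observed 0 are {g4 stuck-at-0, g4 inverted output}.
Test 2 (in0=1, in1=0): fault-free g1=0, g2=0, g3=0, g4=0 → 0; observed 0. Eliminates g4 inverted output.
Only g4 stuck-at-0 is consistent with every test.

g4 stuck-at-0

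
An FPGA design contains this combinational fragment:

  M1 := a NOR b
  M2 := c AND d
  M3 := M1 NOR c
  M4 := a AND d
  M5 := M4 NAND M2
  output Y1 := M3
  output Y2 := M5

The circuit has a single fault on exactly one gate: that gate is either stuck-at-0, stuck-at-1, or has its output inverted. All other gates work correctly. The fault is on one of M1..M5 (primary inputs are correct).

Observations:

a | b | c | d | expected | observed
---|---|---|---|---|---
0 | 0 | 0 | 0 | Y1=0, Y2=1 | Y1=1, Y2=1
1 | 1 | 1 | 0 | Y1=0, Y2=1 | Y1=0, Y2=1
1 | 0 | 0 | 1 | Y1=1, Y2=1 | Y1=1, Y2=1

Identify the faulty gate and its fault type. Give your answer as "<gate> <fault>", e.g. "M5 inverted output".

M1 stuck-at-0

Fault-free values for test 1 (a=0, b=0, c=0, d=0): M1=1, M2=0, M3=0, M4=0, M5=1, giving Y1=0, Y2=1. Observed Y1=1, Y2=1.
Test 1: faults giving observed Y1=1, Y2=1 are {M1 stuck-at-0, M1 inverted output, M3 stuck-at-1, M3 inverted output}.
Test 2 (a=1, b=1, c=1, d=0): fault-free M1=0, M2=0, M3=0, M4=0, M5=1 → Y1=0, Y2=1; observed Y1=0, Y2=1. Eliminates M3 stuck-at-1, M3 inverted output.
Test 3 (a=1, b=0, c=0, d=1): fault-free M1=0, M2=0, M3=1, M4=1, M5=1 → Y1=1, Y2=1; observed Y1=1, Y2=1. Eliminates M1 inverted output.
Only M1 stuck-at-0 is consistent with every test.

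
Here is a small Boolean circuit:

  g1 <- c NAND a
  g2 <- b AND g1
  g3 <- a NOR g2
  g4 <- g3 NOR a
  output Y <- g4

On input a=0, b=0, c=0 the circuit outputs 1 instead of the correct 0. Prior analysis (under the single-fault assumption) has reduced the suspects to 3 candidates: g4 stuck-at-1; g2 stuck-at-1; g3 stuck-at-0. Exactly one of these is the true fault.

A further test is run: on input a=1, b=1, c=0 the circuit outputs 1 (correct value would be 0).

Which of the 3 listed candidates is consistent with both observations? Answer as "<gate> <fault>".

g4 stuck-at-1

Evaluate each candidate on input a=1, b=1, c=0:
  g4 stuck-at-1: g1=1, g2=1, g3=0, g4=1 [stuck-at-1] → 1 — matches
  g2 stuck-at-1: g1=1, g2=1 [stuck-at-1], g3=0, g4=0 → 0 — eliminated
  g3 stuck-at-0: g1=1, g2=1, g3=0 [stuck-at-0], g4=0 → 0 — eliminated
Only g4 stuck-at-1 reproduces the observed 1.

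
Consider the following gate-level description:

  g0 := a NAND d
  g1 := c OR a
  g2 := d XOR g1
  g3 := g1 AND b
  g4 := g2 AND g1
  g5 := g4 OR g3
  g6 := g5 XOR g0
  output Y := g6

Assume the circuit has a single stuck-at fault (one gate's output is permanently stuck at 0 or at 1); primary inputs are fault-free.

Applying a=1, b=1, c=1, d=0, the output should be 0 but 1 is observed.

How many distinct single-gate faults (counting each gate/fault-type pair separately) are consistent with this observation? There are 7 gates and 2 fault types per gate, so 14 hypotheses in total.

Fault-free: g0=1, g1=1, g2=1, g3=1, g4=1, g5=1, g6=0 → 0. Observed 1.
  g0 stuck-at-0: output 1 ✓
  g0 stuck-at-1: output 0 ✗
  g1 stuck-at-0: output 1 ✓
  g1 stuck-at-1: output 0 ✗
  g2 stuck-at-0: output 0 ✗
  g2 stuck-at-1: output 0 ✗
  g3 stuck-at-0: output 0 ✗
  g3 stuck-at-1: output 0 ✗
  g4 stuck-at-0: output 0 ✗
  g4 stuck-at-1: output 0 ✗
  g5 stuck-at-0: output 1 ✓
  g5 stuck-at-1: output 0 ✗
  g6 stuck-at-0: output 0 ✗
  g6 stuck-at-1: output 1 ✓
Consistent faults: {g0 stuck-at-0, g1 stuck-at-0, g5 stuck-at-0, g6 stuck-at-1} — 4 in all.

4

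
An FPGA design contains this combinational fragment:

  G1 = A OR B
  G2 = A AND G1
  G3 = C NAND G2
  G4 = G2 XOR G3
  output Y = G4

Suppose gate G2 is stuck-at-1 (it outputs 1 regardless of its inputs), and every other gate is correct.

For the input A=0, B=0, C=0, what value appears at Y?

Propagate with G2 forced: G1=0, G2=1 [stuck-at-1], G3=1, G4=0.
So Y = 0. (Without the fault it would be 1.)

0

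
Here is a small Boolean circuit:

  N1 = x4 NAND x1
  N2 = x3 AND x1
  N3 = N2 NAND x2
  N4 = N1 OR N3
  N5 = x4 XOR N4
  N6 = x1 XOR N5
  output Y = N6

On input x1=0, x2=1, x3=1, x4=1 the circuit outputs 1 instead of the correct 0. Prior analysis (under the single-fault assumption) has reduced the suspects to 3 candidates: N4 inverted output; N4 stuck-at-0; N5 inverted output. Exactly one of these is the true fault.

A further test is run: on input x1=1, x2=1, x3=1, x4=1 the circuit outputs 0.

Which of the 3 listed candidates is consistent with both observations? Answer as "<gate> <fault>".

Evaluate each candidate on input x1=1, x2=1, x3=1, x4=1:
  N4 inverted output: N1=0, N2=1, N3=0, N4=1 [inverted output], N5=0, N6=1 → 1 — eliminated
  N4 stuck-at-0: N1=0, N2=1, N3=0, N4=0 [stuck-at-0], N5=1, N6=0 → 0 — matches
  N5 inverted output: N1=0, N2=1, N3=0, N4=0, N5=0 [inverted output], N6=1 → 1 — eliminated
Only N4 stuck-at-0 reproduces the observed 0.

N4 stuck-at-0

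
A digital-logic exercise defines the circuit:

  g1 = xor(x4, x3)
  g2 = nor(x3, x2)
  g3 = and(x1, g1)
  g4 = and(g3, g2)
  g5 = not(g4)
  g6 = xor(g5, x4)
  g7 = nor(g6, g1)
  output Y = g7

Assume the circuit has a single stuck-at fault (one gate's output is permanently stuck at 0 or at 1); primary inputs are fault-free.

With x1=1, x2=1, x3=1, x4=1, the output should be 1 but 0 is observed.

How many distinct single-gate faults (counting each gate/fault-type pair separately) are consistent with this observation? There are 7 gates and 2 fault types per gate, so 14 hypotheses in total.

5

Fault-free: g1=0, g2=0, g3=0, g4=0, g5=1, g6=0, g7=1 → 1. Observed 0.
  g1 stuck-at-0: output 1 ✗
  g1 stuck-at-1: output 0 ✓
  g2 stuck-at-0: output 1 ✗
  g2 stuck-at-1: output 1 ✗
  g3 stuck-at-0: output 1 ✗
  g3 stuck-at-1: output 1 ✗
  g4 stuck-at-0: output 1 ✗
  g4 stuck-at-1: output 0 ✓
  g5 stuck-at-0: output 0 ✓
  g5 stuck-at-1: output 1 ✗
  g6 stuck-at-0: output 1 ✗
  g6 stuck-at-1: output 0 ✓
  g7 stuck-at-0: output 0 ✓
  g7 stuck-at-1: output 1 ✗
Consistent faults: {g1 stuck-at-1, g4 stuck-at-1, g5 stuck-at-0, g6 stuck-at-1, g7 stuck-at-0} — 5 in all.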